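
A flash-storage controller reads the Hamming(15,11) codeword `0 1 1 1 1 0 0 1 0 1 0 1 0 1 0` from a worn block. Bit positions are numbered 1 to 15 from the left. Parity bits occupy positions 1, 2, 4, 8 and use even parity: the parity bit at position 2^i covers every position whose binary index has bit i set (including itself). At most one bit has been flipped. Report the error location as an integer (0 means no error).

s1: b1⊕b3⊕b5⊕b7⊕b9⊕b11⊕b13⊕b15 = 0⊕1⊕1⊕0⊕0⊕0⊕0⊕0 = 0
s2: b2⊕b3⊕b6⊕b7⊕b10⊕b11⊕b14⊕b15 = 1⊕1⊕0⊕0⊕1⊕0⊕1⊕0 = 0
s4: b4⊕b5⊕b6⊕b7⊕b12⊕b13⊕b14⊕b15 = 1⊕1⊕0⊕0⊕1⊕0⊕1⊕0 = 0
s8: b8⊕b9⊕b10⊕b11⊕b12⊕b13⊕b14⊕b15 = 1⊕0⊕1⊕0⊕1⊕0⊕1⊕0 = 0
Syndrome (s8...s1) = 0000 → position 0 (no error).

0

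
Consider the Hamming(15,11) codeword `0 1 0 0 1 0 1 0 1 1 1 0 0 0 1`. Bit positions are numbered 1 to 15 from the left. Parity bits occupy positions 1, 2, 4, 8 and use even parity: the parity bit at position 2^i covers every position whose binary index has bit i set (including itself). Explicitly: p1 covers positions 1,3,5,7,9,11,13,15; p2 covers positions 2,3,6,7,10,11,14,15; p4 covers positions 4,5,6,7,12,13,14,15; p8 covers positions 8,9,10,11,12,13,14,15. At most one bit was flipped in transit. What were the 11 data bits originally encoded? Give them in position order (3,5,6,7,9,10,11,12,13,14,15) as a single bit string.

s1: b1⊕b3⊕b5⊕b7⊕b9⊕b11⊕b13⊕b15 = 0⊕0⊕1⊕1⊕1⊕1⊕0⊕1 = 1
s2: b2⊕b3⊕b6⊕b7⊕b10⊕b11⊕b14⊕b15 = 1⊕0⊕0⊕1⊕1⊕1⊕0⊕1 = 1
s4: b4⊕b5⊕b6⊕b7⊕b12⊕b13⊕b14⊕b15 = 0⊕1⊕0⊕1⊕0⊕0⊕0⊕1 = 1
s8: b8⊕b9⊕b10⊕b11⊕b12⊕b13⊕b14⊕b15 = 0⊕1⊕1⊕1⊕0⊕0⊕0⊕1 = 0
Syndrome (s8...s1) = 0111 → position 7.
Flip bit 7: corrected codeword = 010010001110001
Data bits at positions 3,5,6,7,9,10,11,12,13,14,15: 01001110001

01001110001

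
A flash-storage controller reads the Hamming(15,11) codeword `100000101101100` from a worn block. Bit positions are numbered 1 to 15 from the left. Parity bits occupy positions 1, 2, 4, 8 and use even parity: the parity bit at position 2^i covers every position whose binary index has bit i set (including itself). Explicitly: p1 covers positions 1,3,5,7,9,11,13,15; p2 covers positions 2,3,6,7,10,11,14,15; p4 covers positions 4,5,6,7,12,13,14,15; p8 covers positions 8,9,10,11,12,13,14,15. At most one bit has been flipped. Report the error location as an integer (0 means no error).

s1: b1⊕b3⊕b5⊕b7⊕b9⊕b11⊕b13⊕b15 = 1⊕0⊕0⊕1⊕1⊕0⊕1⊕0 = 0
s2: b2⊕b3⊕b6⊕b7⊕b10⊕b11⊕b14⊕b15 = 0⊕0⊕0⊕1⊕1⊕0⊕0⊕0 = 0
s4: b4⊕b5⊕b6⊕b7⊕b12⊕b13⊕b14⊕b15 = 0⊕0⊕0⊕1⊕1⊕1⊕0⊕0 = 1
s8: b8⊕b9⊕b10⊕b11⊕b12⊕b13⊕b14⊕b15 = 0⊕1⊕1⊕0⊕1⊕1⊕0⊕0 = 0
Syndrome (s8...s1) = 0100 → position 4.

4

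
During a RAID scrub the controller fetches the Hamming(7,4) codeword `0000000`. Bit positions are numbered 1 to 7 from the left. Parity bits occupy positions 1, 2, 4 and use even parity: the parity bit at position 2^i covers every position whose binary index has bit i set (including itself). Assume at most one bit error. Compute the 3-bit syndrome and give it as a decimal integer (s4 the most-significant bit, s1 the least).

s1: b1⊕b3⊕b5⊕b7 = 0⊕0⊕0⊕0 = 0
s2: b2⊕b3⊕b6⊕b7 = 0⊕0⊕0⊕0 = 0
s4: b4⊕b5⊕b6⊕b7 = 0⊕0⊕0⊕0 = 0
Syndrome (s4...s1) = 000 → position 0 (no error).

0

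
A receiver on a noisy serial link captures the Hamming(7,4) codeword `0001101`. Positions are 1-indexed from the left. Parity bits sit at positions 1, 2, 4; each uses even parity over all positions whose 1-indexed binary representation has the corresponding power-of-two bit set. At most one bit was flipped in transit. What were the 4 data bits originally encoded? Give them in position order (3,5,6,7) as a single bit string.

s1: b1⊕b3⊕b5⊕b7 = 0⊕0⊕1⊕1 = 0
s2: b2⊕b3⊕b6⊕b7 = 0⊕0⊕0⊕1 = 1
s4: b4⊕b5⊕b6⊕b7 = 1⊕1⊕0⊕1 = 1
Syndrome (s4...s1) = 110 → position 6.
Flip bit 6: corrected codeword = 0001111
Data bits at positions 3,5,6,7: 0111

0111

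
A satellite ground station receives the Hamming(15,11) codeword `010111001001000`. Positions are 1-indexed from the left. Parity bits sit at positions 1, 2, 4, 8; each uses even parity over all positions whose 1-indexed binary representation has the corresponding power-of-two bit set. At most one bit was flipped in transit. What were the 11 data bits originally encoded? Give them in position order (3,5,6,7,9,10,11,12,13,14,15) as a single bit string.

01101001000

s1: b1⊕b3⊕b5⊕b7⊕b9⊕b11⊕b13⊕b15 = 0⊕0⊕1⊕0⊕1⊕0⊕0⊕0 = 0
s2: b2⊕b3⊕b6⊕b7⊕b10⊕b11⊕b14⊕b15 = 1⊕0⊕1⊕0⊕0⊕0⊕0⊕0 = 0
s4: b4⊕b5⊕b6⊕b7⊕b12⊕b13⊕b14⊕b15 = 1⊕1⊕1⊕0⊕1⊕0⊕0⊕0 = 0
s8: b8⊕b9⊕b10⊕b11⊕b12⊕b13⊕b14⊕b15 = 0⊕1⊕0⊕0⊕1⊕0⊕0⊕0 = 0
Syndrome (s8...s1) = 0000 → position 0 (no error).
No correction needed.
Data bits at positions 3,5,6,7,9,10,11,12,13,14,15: 01101001000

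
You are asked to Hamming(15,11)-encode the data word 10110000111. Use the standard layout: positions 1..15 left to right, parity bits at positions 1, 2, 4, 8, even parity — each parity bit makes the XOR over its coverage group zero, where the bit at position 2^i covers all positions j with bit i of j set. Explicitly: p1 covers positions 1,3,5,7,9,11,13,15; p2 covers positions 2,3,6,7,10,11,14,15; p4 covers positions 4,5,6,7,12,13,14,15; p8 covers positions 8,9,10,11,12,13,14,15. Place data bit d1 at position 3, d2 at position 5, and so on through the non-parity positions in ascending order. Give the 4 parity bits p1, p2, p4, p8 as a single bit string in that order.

Place data bits at non-power-of-two positions: b3=1, b5=0, b6=1, b7=1, b9=0, b10=0, b11=0, b12=0, b13=1, b14=1, b15=1.
p1 = XOR of data positions {3,5,7,9,11,13,15} = 1⊕0⊕1⊕0⊕0⊕1⊕1 = 0
p2 = XOR of data positions {3,6,7,10,11,14,15} = 1⊕1⊕1⊕0⊕0⊕1⊕1 = 1
p4 = XOR of data positions {5,6,7,12,13,14,15} = 0⊕1⊕1⊕0⊕1⊕1⊕1 = 1
p8 = XOR of data positions {9,10,11,12,13,14,15} = 0⊕0⊕0⊕0⊕1⊕1⊕1 = 1
Parity bits p1,p2,p4,p8 = 0111

0111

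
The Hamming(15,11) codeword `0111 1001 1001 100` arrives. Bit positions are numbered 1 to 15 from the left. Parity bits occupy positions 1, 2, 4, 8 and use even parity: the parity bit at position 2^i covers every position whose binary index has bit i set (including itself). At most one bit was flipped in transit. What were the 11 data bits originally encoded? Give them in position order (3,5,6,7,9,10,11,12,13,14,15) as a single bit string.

s1: b1⊕b3⊕b5⊕b7⊕b9⊕b11⊕b13⊕b15 = 0⊕1⊕1⊕0⊕1⊕0⊕1⊕0 = 0
s2: b2⊕b3⊕b6⊕b7⊕b10⊕b11⊕b14⊕b15 = 1⊕1⊕0⊕0⊕0⊕0⊕0⊕0 = 0
s4: b4⊕b5⊕b6⊕b7⊕b12⊕b13⊕b14⊕b15 = 1⊕1⊕0⊕0⊕1⊕1⊕0⊕0 = 0
s8: b8⊕b9⊕b10⊕b11⊕b12⊕b13⊕b14⊕b15 = 1⊕1⊕0⊕0⊕1⊕1⊕0⊕0 = 0
Syndrome (s8...s1) = 0000 → position 0 (no error).
No correction needed.
Data bits at positions 3,5,6,7,9,10,11,12,13,14,15: 11001001100

11001001100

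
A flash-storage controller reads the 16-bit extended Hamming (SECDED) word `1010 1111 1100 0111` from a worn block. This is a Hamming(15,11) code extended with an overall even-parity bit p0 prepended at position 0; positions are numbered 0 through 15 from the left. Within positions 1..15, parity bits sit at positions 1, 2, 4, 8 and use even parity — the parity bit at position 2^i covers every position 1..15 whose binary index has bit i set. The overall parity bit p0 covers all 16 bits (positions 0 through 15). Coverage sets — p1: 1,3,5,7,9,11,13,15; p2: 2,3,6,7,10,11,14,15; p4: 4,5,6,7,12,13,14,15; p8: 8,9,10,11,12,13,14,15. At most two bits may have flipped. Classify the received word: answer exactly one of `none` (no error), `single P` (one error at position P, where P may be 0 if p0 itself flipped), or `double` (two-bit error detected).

single 15

s1: b1⊕b3⊕b5⊕b7⊕b9⊕b11⊕b13⊕b15 = 0⊕0⊕1⊕1⊕1⊕0⊕1⊕1 = 1
s2: b2⊕b3⊕b6⊕b7⊕b10⊕b11⊕b14⊕b15 = 1⊕0⊕1⊕1⊕0⊕0⊕1⊕1 = 1
s4: b4⊕b5⊕b6⊕b7⊕b12⊕b13⊕b14⊕b15 = 1⊕1⊕1⊕1⊕0⊕1⊕1⊕1 = 1
s8: b8⊕b9⊕b10⊕b11⊕b12⊕b13⊕b14⊕b15 = 1⊕1⊕0⊕0⊕0⊕1⊕1⊕1 = 1
Syndrome (s8...s1) = 1111 → position 15.
Overall parity (XOR of all 16 bits, including p0): 1⊕0⊕1⊕0⊕1⊕1⊕1⊕1⊕1⊕1⊕0⊕0⊕0⊕1⊕1⊕1 = 1
Overall=1, syndrome position=15 → single-bit error at position 15.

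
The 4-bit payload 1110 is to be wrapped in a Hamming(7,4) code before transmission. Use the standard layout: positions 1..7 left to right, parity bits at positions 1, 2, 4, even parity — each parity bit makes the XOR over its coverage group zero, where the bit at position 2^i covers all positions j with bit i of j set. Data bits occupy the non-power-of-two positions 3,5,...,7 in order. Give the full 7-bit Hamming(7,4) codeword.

Place data bits at non-power-of-two positions: b3=1, b5=1, b6=1, b7=0.
p1 = XOR of data positions {3,5,7} = 1⊕1⊕0 = 0
p2 = XOR of data positions {3,6,7} = 1⊕1⊕0 = 0
p4 = XOR of data positions {5,6,7} = 1⊕1⊕0 = 0
Codeword b1..b7 = 0010110

0010110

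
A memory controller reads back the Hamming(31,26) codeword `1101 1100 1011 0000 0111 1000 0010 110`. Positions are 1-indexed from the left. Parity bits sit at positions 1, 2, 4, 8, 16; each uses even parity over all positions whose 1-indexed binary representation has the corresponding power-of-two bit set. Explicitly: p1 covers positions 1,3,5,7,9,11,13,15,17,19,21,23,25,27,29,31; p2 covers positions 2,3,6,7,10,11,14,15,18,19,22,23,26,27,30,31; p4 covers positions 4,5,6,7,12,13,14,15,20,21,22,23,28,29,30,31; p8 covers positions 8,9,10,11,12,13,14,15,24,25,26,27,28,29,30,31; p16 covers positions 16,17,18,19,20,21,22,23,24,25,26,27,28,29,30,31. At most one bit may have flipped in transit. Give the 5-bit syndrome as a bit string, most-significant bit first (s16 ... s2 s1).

10010

s1: b1⊕b3⊕b5⊕b7⊕b9⊕b11⊕b13⊕b15⊕b17⊕b19⊕b21⊕b23⊕b25⊕b27⊕b29⊕b31 = 1⊕0⊕1⊕0⊕1⊕1⊕0⊕0⊕0⊕1⊕1⊕0⊕0⊕1⊕1⊕0 = 0
s2: b2⊕b3⊕b6⊕b7⊕b10⊕b11⊕b14⊕b15⊕b18⊕b19⊕b22⊕b23⊕b26⊕b27⊕b30⊕b31 = 1⊕0⊕1⊕0⊕0⊕1⊕0⊕0⊕1⊕1⊕0⊕0⊕0⊕1⊕1⊕0 = 1
s4: b4⊕b5⊕b6⊕b7⊕b12⊕b13⊕b14⊕b15⊕b20⊕b21⊕b22⊕b23⊕b28⊕b29⊕b30⊕b31 = 1⊕1⊕1⊕0⊕1⊕0⊕0⊕0⊕1⊕1⊕0⊕0⊕0⊕1⊕1⊕0 = 0
s8: b8⊕b9⊕b10⊕b11⊕b12⊕b13⊕b14⊕b15⊕b24⊕b25⊕b26⊕b27⊕b28⊕b29⊕b30⊕b31 = 0⊕1⊕0⊕1⊕1⊕0⊕0⊕0⊕0⊕0⊕0⊕1⊕0⊕1⊕1⊕0 = 0
s16: b16⊕b17⊕b18⊕b19⊕b20⊕b21⊕b22⊕b23⊕b24⊕b25⊕b26⊕b27⊕b28⊕b29⊕b30⊕b31 = 0⊕0⊕1⊕1⊕1⊕1⊕0⊕0⊕0⊕0⊕0⊕1⊕0⊕1⊕1⊕0 = 1
Syndrome (s16...s1) = 10010 → position 18.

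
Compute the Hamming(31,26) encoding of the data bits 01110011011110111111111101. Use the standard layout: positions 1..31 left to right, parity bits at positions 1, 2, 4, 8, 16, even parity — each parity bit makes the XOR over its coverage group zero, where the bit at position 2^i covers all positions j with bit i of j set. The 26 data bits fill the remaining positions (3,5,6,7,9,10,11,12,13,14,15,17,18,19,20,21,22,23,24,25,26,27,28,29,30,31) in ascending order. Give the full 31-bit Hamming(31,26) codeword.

1101111100110111110111111111101

Place data bits at non-power-of-two positions: b3=0, b5=1, b6=1, b7=1, b9=0, b10=0, b11=1, b12=1, b13=0, b14=1, b15=1, b17=1, b18=1, b19=0, b20=1, b21=1, b22=1, b23=1, b24=1, b25=1, b26=1, b27=1, b28=1, b29=1, b30=0, b31=1.
p1 = XOR of data positions {3,5,7,9,11,13,15,17,19,21,23,25,27,29,31} = 0⊕1⊕1⊕0⊕1⊕0⊕1⊕1⊕0⊕1⊕1⊕1⊕1⊕1⊕1 = 1
p2 = XOR of data positions {3,6,7,10,11,14,15,18,19,22,23,26,27,30,31} = 0⊕1⊕1⊕0⊕1⊕1⊕1⊕1⊕0⊕1⊕1⊕1⊕1⊕0⊕1 = 1
p4 = XOR of data positions {5,6,7,12,13,14,15,20,21,22,23,28,29,30,31} = 1⊕1⊕1⊕1⊕0⊕1⊕1⊕1⊕1⊕1⊕1⊕1⊕1⊕0⊕1 = 1
p8 = XOR of data positions {9,10,11,12,13,14,15,24,25,26,27,28,29,30,31} = 0⊕0⊕1⊕1⊕0⊕1⊕1⊕1⊕1⊕1⊕1⊕1⊕1⊕0⊕1 = 1
p16 = XOR of data positions {17,18,19,20,21,22,23,24,25,26,27,28,29,30,31} = 1⊕1⊕0⊕1⊕1⊕1⊕1⊕1⊕1⊕1⊕1⊕1⊕1⊕0⊕1 = 1
Codeword b1..b31 = 1101111100110111110111111111101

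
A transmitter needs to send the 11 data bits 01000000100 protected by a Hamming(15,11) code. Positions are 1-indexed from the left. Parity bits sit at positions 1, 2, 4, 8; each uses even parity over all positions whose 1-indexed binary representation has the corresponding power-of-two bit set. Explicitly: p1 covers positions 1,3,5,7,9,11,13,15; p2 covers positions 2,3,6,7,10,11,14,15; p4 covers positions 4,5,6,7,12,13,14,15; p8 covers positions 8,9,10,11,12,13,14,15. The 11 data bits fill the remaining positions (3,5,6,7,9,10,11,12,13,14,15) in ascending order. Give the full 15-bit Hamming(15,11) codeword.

000010010000100

Place data bits at non-power-of-two positions: b3=0, b5=1, b6=0, b7=0, b9=0, b10=0, b11=0, b12=0, b13=1, b14=0, b15=0.
p1 = XOR of data positions {3,5,7,9,11,13,15} = 0⊕1⊕0⊕0⊕0⊕1⊕0 = 0
p2 = XOR of data positions {3,6,7,10,11,14,15} = 0⊕0⊕0⊕0⊕0⊕0⊕0 = 0
p4 = XOR of data positions {5,6,7,12,13,14,15} = 1⊕0⊕0⊕0⊕1⊕0⊕0 = 0
p8 = XOR of data positions {9,10,11,12,13,14,15} = 0⊕0⊕0⊕0⊕1⊕0⊕0 = 1
Codeword b1..b15 = 000010010000100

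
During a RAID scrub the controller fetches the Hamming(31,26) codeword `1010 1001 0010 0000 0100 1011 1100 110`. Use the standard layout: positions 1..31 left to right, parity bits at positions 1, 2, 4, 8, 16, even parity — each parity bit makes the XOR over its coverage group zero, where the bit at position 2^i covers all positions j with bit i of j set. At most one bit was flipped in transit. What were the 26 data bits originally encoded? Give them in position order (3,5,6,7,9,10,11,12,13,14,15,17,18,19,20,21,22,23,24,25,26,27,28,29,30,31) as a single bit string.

s1: b1⊕b3⊕b5⊕b7⊕b9⊕b11⊕b13⊕b15⊕b17⊕b19⊕b21⊕b23⊕b25⊕b27⊕b29⊕b31 = 1⊕1⊕1⊕0⊕0⊕1⊕0⊕0⊕0⊕0⊕1⊕1⊕1⊕0⊕1⊕0 = 0
s2: b2⊕b3⊕b6⊕b7⊕b10⊕b11⊕b14⊕b15⊕b18⊕b19⊕b22⊕b23⊕b26⊕b27⊕b30⊕b31 = 0⊕1⊕0⊕0⊕0⊕1⊕0⊕0⊕1⊕0⊕0⊕1⊕1⊕0⊕1⊕0 = 0
s4: b4⊕b5⊕b6⊕b7⊕b12⊕b13⊕b14⊕b15⊕b20⊕b21⊕b22⊕b23⊕b28⊕b29⊕b30⊕b31 = 0⊕1⊕0⊕0⊕0⊕0⊕0⊕0⊕0⊕1⊕0⊕1⊕0⊕1⊕1⊕0 = 1
s8: b8⊕b9⊕b10⊕b11⊕b12⊕b13⊕b14⊕b15⊕b24⊕b25⊕b26⊕b27⊕b28⊕b29⊕b30⊕b31 = 1⊕0⊕0⊕1⊕0⊕0⊕0⊕0⊕1⊕1⊕1⊕0⊕0⊕1⊕1⊕0 = 1
s16: b16⊕b17⊕b18⊕b19⊕b20⊕b21⊕b22⊕b23⊕b24⊕b25⊕b26⊕b27⊕b28⊕b29⊕b30⊕b31 = 0⊕0⊕1⊕0⊕0⊕1⊕0⊕1⊕1⊕1⊕1⊕0⊕0⊕1⊕1⊕0 = 0
Syndrome (s16...s1) = 01100 → position 12.
Flip bit 12: corrected codeword = 1010100100110000010010111100110
Data bits at positions 3,5,6,7,9,10,11,12,13,14,15,17,18,19,20,21,22,23,24,25,26,27,28,29,30,31: 11000011000010010111100110

11000011000010010111100110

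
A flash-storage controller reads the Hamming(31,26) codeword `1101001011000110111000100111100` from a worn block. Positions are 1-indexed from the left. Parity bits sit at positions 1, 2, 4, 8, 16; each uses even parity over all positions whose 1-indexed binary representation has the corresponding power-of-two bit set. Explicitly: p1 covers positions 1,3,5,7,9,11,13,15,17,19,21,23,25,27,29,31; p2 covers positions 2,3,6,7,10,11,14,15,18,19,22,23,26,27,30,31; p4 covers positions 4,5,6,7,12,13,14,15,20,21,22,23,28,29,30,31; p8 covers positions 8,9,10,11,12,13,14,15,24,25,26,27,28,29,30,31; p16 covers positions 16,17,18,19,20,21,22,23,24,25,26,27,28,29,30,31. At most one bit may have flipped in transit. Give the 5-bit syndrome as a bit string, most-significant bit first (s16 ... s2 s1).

00101

s1: b1⊕b3⊕b5⊕b7⊕b9⊕b11⊕b13⊕b15⊕b17⊕b19⊕b21⊕b23⊕b25⊕b27⊕b29⊕b31 = 1⊕0⊕0⊕1⊕1⊕0⊕0⊕1⊕1⊕1⊕0⊕1⊕0⊕1⊕1⊕0 = 1
s2: b2⊕b3⊕b6⊕b7⊕b10⊕b11⊕b14⊕b15⊕b18⊕b19⊕b22⊕b23⊕b26⊕b27⊕b30⊕b31 = 1⊕0⊕0⊕1⊕1⊕0⊕1⊕1⊕1⊕1⊕0⊕1⊕1⊕1⊕0⊕0 = 0
s4: b4⊕b5⊕b6⊕b7⊕b12⊕b13⊕b14⊕b15⊕b20⊕b21⊕b22⊕b23⊕b28⊕b29⊕b30⊕b31 = 1⊕0⊕0⊕1⊕0⊕0⊕1⊕1⊕0⊕0⊕0⊕1⊕1⊕1⊕0⊕0 = 1
s8: b8⊕b9⊕b10⊕b11⊕b12⊕b13⊕b14⊕b15⊕b24⊕b25⊕b26⊕b27⊕b28⊕b29⊕b30⊕b31 = 0⊕1⊕1⊕0⊕0⊕0⊕1⊕1⊕0⊕0⊕1⊕1⊕1⊕1⊕0⊕0 = 0
s16: b16⊕b17⊕b18⊕b19⊕b20⊕b21⊕b22⊕b23⊕b24⊕b25⊕b26⊕b27⊕b28⊕b29⊕b30⊕b31 = 0⊕1⊕1⊕1⊕0⊕0⊕0⊕1⊕0⊕0⊕1⊕1⊕1⊕1⊕0⊕0 = 0
Syndrome (s16...s1) = 00101 → position 5.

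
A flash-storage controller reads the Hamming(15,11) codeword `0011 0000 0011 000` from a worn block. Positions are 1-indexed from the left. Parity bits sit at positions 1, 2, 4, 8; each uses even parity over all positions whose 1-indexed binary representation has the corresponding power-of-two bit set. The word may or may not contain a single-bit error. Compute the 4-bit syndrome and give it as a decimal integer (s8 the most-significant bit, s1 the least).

0

s1: b1⊕b3⊕b5⊕b7⊕b9⊕b11⊕b13⊕b15 = 0⊕1⊕0⊕0⊕0⊕1⊕0⊕0 = 0
s2: b2⊕b3⊕b6⊕b7⊕b10⊕b11⊕b14⊕b15 = 0⊕1⊕0⊕0⊕0⊕1⊕0⊕0 = 0
s4: b4⊕b5⊕b6⊕b7⊕b12⊕b13⊕b14⊕b15 = 1⊕0⊕0⊕0⊕1⊕0⊕0⊕0 = 0
s8: b8⊕b9⊕b10⊕b11⊕b12⊕b13⊕b14⊕b15 = 0⊕0⊕0⊕1⊕1⊕0⊕0⊕0 = 0
Syndrome (s8...s1) = 0000 → position 0 (no error).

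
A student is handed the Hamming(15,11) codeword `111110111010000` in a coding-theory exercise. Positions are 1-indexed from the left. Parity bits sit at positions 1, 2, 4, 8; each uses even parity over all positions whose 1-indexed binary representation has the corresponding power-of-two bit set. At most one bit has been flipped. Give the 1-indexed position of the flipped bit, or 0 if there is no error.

s1: b1⊕b3⊕b5⊕b7⊕b9⊕b11⊕b13⊕b15 = 1⊕1⊕1⊕1⊕1⊕1⊕0⊕0 = 0
s2: b2⊕b3⊕b6⊕b7⊕b10⊕b11⊕b14⊕b15 = 1⊕1⊕0⊕1⊕0⊕1⊕0⊕0 = 0
s4: b4⊕b5⊕b6⊕b7⊕b12⊕b13⊕b14⊕b15 = 1⊕1⊕0⊕1⊕0⊕0⊕0⊕0 = 1
s8: b8⊕b9⊕b10⊕b11⊕b12⊕b13⊕b14⊕b15 = 1⊕1⊕0⊕1⊕0⊕0⊕0⊕0 = 1
Syndrome (s8...s1) = 1100 → position 12.

12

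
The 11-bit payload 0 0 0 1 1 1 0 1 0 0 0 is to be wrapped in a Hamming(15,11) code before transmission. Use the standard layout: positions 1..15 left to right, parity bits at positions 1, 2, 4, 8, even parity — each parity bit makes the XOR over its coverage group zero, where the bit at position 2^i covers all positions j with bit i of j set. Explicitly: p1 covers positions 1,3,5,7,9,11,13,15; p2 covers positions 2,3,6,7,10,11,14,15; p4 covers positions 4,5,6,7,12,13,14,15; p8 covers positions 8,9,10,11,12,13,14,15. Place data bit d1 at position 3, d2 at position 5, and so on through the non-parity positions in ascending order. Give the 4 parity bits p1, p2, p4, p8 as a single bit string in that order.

Place data bits at non-power-of-two positions: b3=0, b5=0, b6=0, b7=1, b9=1, b10=1, b11=0, b12=1, b13=0, b14=0, b15=0.
p1 = XOR of data positions {3,5,7,9,11,13,15} = 0⊕0⊕1⊕1⊕0⊕0⊕0 = 0
p2 = XOR of data positions {3,6,7,10,11,14,15} = 0⊕0⊕1⊕1⊕0⊕0⊕0 = 0
p4 = XOR of data positions {5,6,7,12,13,14,15} = 0⊕0⊕1⊕1⊕0⊕0⊕0 = 0
p8 = XOR of data positions {9,10,11,12,13,14,15} = 1⊕1⊕0⊕1⊕0⊕0⊕0 = 1
Parity bits p1,p2,p4,p8 = 0001

0001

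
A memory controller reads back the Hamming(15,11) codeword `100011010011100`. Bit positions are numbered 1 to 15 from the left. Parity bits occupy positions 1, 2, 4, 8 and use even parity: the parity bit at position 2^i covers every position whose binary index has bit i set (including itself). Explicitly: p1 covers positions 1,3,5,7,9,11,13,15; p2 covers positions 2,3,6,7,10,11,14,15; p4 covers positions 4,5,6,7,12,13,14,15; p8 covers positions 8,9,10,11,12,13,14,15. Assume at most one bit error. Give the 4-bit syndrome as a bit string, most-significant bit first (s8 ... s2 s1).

0000

s1: b1⊕b3⊕b5⊕b7⊕b9⊕b11⊕b13⊕b15 = 1⊕0⊕1⊕0⊕0⊕1⊕1⊕0 = 0
s2: b2⊕b3⊕b6⊕b7⊕b10⊕b11⊕b14⊕b15 = 0⊕0⊕1⊕0⊕0⊕1⊕0⊕0 = 0
s4: b4⊕b5⊕b6⊕b7⊕b12⊕b13⊕b14⊕b15 = 0⊕1⊕1⊕0⊕1⊕1⊕0⊕0 = 0
s8: b8⊕b9⊕b10⊕b11⊕b12⊕b13⊕b14⊕b15 = 1⊕0⊕0⊕1⊕1⊕1⊕0⊕0 = 0
Syndrome (s8...s1) = 0000 → position 0 (no error).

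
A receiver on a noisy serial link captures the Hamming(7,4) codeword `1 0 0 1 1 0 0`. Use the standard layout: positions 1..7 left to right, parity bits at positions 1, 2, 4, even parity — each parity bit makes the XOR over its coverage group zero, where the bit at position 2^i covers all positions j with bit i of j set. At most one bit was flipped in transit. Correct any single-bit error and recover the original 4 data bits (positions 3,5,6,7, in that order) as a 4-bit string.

0100

s1: b1⊕b3⊕b5⊕b7 = 1⊕0⊕1⊕0 = 0
s2: b2⊕b3⊕b6⊕b7 = 0⊕0⊕0⊕0 = 0
s4: b4⊕b5⊕b6⊕b7 = 1⊕1⊕0⊕0 = 0
Syndrome (s4...s1) = 000 → position 0 (no error).
No correction needed.
Data bits at positions 3,5,6,7: 0100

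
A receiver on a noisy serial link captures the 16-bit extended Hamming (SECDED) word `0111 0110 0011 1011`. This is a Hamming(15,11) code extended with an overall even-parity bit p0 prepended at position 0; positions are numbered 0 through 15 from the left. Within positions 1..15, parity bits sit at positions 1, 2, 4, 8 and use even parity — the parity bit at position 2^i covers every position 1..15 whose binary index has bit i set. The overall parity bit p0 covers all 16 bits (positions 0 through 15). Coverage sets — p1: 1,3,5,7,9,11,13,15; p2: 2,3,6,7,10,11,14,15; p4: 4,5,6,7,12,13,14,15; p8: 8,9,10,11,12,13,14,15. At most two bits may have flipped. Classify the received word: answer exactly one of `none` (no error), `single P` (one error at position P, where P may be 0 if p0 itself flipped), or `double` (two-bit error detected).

double

s1: b1⊕b3⊕b5⊕b7⊕b9⊕b11⊕b13⊕b15 = 1⊕1⊕1⊕0⊕0⊕1⊕0⊕1 = 1
s2: b2⊕b3⊕b6⊕b7⊕b10⊕b11⊕b14⊕b15 = 1⊕1⊕1⊕0⊕1⊕1⊕1⊕1 = 1
s4: b4⊕b5⊕b6⊕b7⊕b12⊕b13⊕b14⊕b15 = 0⊕1⊕1⊕0⊕1⊕0⊕1⊕1 = 1
s8: b8⊕b9⊕b10⊕b11⊕b12⊕b13⊕b14⊕b15 = 0⊕0⊕1⊕1⊕1⊕0⊕1⊕1 = 1
Syndrome (s8...s1) = 1111 → position 15.
Overall parity (XOR of all 16 bits, including p0): 0⊕1⊕1⊕1⊕0⊕1⊕1⊕0⊕0⊕0⊕1⊕1⊕1⊕0⊕1⊕1 = 0
Overall=0, syndrome position=15 → double-bit error detected (uncorrectable).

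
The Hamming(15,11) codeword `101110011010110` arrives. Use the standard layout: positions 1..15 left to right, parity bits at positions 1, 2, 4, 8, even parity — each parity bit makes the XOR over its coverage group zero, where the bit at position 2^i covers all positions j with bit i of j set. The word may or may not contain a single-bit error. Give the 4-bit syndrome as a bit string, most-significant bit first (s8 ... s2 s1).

1010

s1: b1⊕b3⊕b5⊕b7⊕b9⊕b11⊕b13⊕b15 = 1⊕1⊕1⊕0⊕1⊕1⊕1⊕0 = 0
s2: b2⊕b3⊕b6⊕b7⊕b10⊕b11⊕b14⊕b15 = 0⊕1⊕0⊕0⊕0⊕1⊕1⊕0 = 1
s4: b4⊕b5⊕b6⊕b7⊕b12⊕b13⊕b14⊕b15 = 1⊕1⊕0⊕0⊕0⊕1⊕1⊕0 = 0
s8: b8⊕b9⊕b10⊕b11⊕b12⊕b13⊕b14⊕b15 = 1⊕1⊕0⊕1⊕0⊕1⊕1⊕0 = 1
Syndrome (s8...s1) = 1010 → position 10.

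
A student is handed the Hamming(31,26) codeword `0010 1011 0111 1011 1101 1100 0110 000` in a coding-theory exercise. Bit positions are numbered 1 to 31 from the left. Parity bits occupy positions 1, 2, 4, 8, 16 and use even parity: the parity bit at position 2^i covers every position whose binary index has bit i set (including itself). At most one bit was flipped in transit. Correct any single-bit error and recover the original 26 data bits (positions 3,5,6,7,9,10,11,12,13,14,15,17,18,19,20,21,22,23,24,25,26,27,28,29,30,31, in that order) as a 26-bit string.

s1: b1⊕b3⊕b5⊕b7⊕b9⊕b11⊕b13⊕b15⊕b17⊕b19⊕b21⊕b23⊕b25⊕b27⊕b29⊕b31 = 0⊕1⊕1⊕1⊕0⊕1⊕1⊕1⊕1⊕0⊕1⊕0⊕0⊕1⊕0⊕0 = 1
s2: b2⊕b3⊕b6⊕b7⊕b10⊕b11⊕b14⊕b15⊕b18⊕b19⊕b22⊕b23⊕b26⊕b27⊕b30⊕b31 = 0⊕1⊕0⊕1⊕1⊕1⊕0⊕1⊕1⊕0⊕1⊕0⊕1⊕1⊕0⊕0 = 1
s4: b4⊕b5⊕b6⊕b7⊕b12⊕b13⊕b14⊕b15⊕b20⊕b21⊕b22⊕b23⊕b28⊕b29⊕b30⊕b31 = 0⊕1⊕0⊕1⊕1⊕1⊕0⊕1⊕1⊕1⊕1⊕0⊕0⊕0⊕0⊕0 = 0
s8: b8⊕b9⊕b10⊕b11⊕b12⊕b13⊕b14⊕b15⊕b24⊕b25⊕b26⊕b27⊕b28⊕b29⊕b30⊕b31 = 1⊕0⊕1⊕1⊕1⊕1⊕0⊕1⊕0⊕0⊕1⊕1⊕0⊕0⊕0⊕0 = 0
s16: b16⊕b17⊕b18⊕b19⊕b20⊕b21⊕b22⊕b23⊕b24⊕b25⊕b26⊕b27⊕b28⊕b29⊕b30⊕b31 = 1⊕1⊕1⊕0⊕1⊕1⊕1⊕0⊕0⊕0⊕1⊕1⊕0⊕0⊕0⊕0 = 0
Syndrome (s16...s1) = 00011 → position 3.
Flip bit 3: corrected codeword = 0000101101111011110111000110000
Data bits at positions 3,5,6,7,9,10,11,12,13,14,15,17,18,19,20,21,22,23,24,25,26,27,28,29,30,31: 01010111101110111000110000

01010111101110111000110000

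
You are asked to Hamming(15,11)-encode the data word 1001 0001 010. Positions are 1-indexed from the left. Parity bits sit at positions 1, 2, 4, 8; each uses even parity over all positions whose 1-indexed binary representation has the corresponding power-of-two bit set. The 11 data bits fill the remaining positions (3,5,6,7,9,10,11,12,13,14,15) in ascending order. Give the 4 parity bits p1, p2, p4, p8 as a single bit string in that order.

Place data bits at non-power-of-two positions: b3=1, b5=0, b6=0, b7=1, b9=0, b10=0, b11=0, b12=1, b13=0, b14=1, b15=0.
p1 = XOR of data positions {3,5,7,9,11,13,15} = 1⊕0⊕1⊕0⊕0⊕0⊕0 = 0
p2 = XOR of data positions {3,6,7,10,11,14,15} = 1⊕0⊕1⊕0⊕0⊕1⊕0 = 1
p4 = XOR of data positions {5,6,7,12,13,14,15} = 0⊕0⊕1⊕1⊕0⊕1⊕0 = 1
p8 = XOR of data positions {9,10,11,12,13,14,15} = 0⊕0⊕0⊕1⊕0⊕1⊕0 = 0
Parity bits p1,p2,p4,p8 = 0110

0110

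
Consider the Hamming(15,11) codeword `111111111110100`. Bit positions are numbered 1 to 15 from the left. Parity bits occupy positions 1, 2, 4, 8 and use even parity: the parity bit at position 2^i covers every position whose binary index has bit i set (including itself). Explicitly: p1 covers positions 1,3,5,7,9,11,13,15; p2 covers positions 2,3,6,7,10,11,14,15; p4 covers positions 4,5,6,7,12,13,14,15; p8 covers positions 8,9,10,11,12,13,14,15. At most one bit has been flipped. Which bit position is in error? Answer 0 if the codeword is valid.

s1: b1⊕b3⊕b5⊕b7⊕b9⊕b11⊕b13⊕b15 = 1⊕1⊕1⊕1⊕1⊕1⊕1⊕0 = 1
s2: b2⊕b3⊕b6⊕b7⊕b10⊕b11⊕b14⊕b15 = 1⊕1⊕1⊕1⊕1⊕1⊕0⊕0 = 0
s4: b4⊕b5⊕b6⊕b7⊕b12⊕b13⊕b14⊕b15 = 1⊕1⊕1⊕1⊕0⊕1⊕0⊕0 = 1
s8: b8⊕b9⊕b10⊕b11⊕b12⊕b13⊕b14⊕b15 = 1⊕1⊕1⊕1⊕0⊕1⊕0⊕0 = 1
Syndrome (s8...s1) = 1101 → position 13.

13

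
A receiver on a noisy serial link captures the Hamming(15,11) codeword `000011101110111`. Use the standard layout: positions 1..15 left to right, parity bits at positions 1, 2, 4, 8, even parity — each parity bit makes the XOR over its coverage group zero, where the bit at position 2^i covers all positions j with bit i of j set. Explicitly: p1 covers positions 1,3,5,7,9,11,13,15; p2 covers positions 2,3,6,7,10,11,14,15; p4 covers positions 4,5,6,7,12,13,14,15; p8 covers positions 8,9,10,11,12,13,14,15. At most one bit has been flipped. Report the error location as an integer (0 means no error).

s1: b1⊕b3⊕b5⊕b7⊕b9⊕b11⊕b13⊕b15 = 0⊕0⊕1⊕1⊕1⊕1⊕1⊕1 = 0
s2: b2⊕b3⊕b6⊕b7⊕b10⊕b11⊕b14⊕b15 = 0⊕0⊕1⊕1⊕1⊕1⊕1⊕1 = 0
s4: b4⊕b5⊕b6⊕b7⊕b12⊕b13⊕b14⊕b15 = 0⊕1⊕1⊕1⊕0⊕1⊕1⊕1 = 0
s8: b8⊕b9⊕b10⊕b11⊕b12⊕b13⊕b14⊕b15 = 0⊕1⊕1⊕1⊕0⊕1⊕1⊕1 = 0
Syndrome (s8...s1) = 0000 → position 0 (no error).

0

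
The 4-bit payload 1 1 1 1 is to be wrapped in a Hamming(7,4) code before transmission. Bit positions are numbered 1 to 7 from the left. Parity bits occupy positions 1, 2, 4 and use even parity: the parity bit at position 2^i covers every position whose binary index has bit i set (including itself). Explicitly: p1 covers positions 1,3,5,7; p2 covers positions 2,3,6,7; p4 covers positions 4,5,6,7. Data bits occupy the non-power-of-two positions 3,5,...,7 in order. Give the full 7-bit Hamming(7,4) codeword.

1111111

Place data bits at non-power-of-two positions: b3=1, b5=1, b6=1, b7=1.
p1 = XOR of data positions {3,5,7} = 1⊕1⊕1 = 1
p2 = XOR of data positions {3,6,7} = 1⊕1⊕1 = 1
p4 = XOR of data positions {5,6,7} = 1⊕1⊕1 = 1
Codeword b1..b7 = 1111111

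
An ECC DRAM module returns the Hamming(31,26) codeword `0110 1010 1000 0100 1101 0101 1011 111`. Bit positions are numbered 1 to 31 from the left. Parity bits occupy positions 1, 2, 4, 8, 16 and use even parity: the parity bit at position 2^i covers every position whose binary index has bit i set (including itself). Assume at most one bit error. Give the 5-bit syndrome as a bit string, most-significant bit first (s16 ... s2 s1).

s1: b1⊕b3⊕b5⊕b7⊕b9⊕b11⊕b13⊕b15⊕b17⊕b19⊕b21⊕b23⊕b25⊕b27⊕b29⊕b31 = 0⊕1⊕1⊕1⊕1⊕0⊕0⊕0⊕1⊕0⊕0⊕0⊕1⊕1⊕1⊕1 = 1
s2: b2⊕b3⊕b6⊕b7⊕b10⊕b11⊕b14⊕b15⊕b18⊕b19⊕b22⊕b23⊕b26⊕b27⊕b30⊕b31 = 1⊕1⊕0⊕1⊕0⊕0⊕1⊕0⊕1⊕0⊕1⊕0⊕0⊕1⊕1⊕1 = 1
s4: b4⊕b5⊕b6⊕b7⊕b12⊕b13⊕b14⊕b15⊕b20⊕b21⊕b22⊕b23⊕b28⊕b29⊕b30⊕b31 = 0⊕1⊕0⊕1⊕0⊕0⊕1⊕0⊕1⊕0⊕1⊕0⊕1⊕1⊕1⊕1 = 1
s8: b8⊕b9⊕b10⊕b11⊕b12⊕b13⊕b14⊕b15⊕b24⊕b25⊕b26⊕b27⊕b28⊕b29⊕b30⊕b31 = 0⊕1⊕0⊕0⊕0⊕0⊕1⊕0⊕1⊕1⊕0⊕1⊕1⊕1⊕1⊕1 = 1
s16: b16⊕b17⊕b18⊕b19⊕b20⊕b21⊕b22⊕b23⊕b24⊕b25⊕b26⊕b27⊕b28⊕b29⊕b30⊕b31 = 0⊕1⊕1⊕0⊕1⊕0⊕1⊕0⊕1⊕1⊕0⊕1⊕1⊕1⊕1⊕1 = 1
Syndrome (s16...s1) = 11111 → position 31.

11111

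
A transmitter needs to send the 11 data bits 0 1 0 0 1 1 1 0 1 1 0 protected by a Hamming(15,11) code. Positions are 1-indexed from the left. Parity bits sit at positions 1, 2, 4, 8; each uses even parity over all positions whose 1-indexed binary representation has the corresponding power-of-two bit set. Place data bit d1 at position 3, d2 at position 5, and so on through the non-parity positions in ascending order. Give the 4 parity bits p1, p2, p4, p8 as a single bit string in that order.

0111

Place data bits at non-power-of-two positions: b3=0, b5=1, b6=0, b7=0, b9=1, b10=1, b11=1, b12=0, b13=1, b14=1, b15=0.
p1 = XOR of data positions {3,5,7,9,11,13,15} = 0⊕1⊕0⊕1⊕1⊕1⊕0 = 0
p2 = XOR of data positions {3,6,7,10,11,14,15} = 0⊕0⊕0⊕1⊕1⊕1⊕0 = 1
p4 = XOR of data positions {5,6,7,12,13,14,15} = 1⊕0⊕0⊕0⊕1⊕1⊕0 = 1
p8 = XOR of data positions {9,10,11,12,13,14,15} = 1⊕1⊕1⊕0⊕1⊕1⊕0 = 1
Parity bits p1,p2,p4,p8 = 0111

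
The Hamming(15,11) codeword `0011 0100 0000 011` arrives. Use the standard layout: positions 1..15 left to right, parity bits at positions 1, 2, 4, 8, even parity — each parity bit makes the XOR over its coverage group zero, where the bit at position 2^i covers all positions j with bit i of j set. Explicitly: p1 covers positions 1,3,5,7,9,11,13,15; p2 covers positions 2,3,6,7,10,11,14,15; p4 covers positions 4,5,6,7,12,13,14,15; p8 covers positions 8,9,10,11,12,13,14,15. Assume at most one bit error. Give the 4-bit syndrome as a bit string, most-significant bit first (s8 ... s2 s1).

s1: b1⊕b3⊕b5⊕b7⊕b9⊕b11⊕b13⊕b15 = 0⊕1⊕0⊕0⊕0⊕0⊕0⊕1 = 0
s2: b2⊕b3⊕b6⊕b7⊕b10⊕b11⊕b14⊕b15 = 0⊕1⊕1⊕0⊕0⊕0⊕1⊕1 = 0
s4: b4⊕b5⊕b6⊕b7⊕b12⊕b13⊕b14⊕b15 = 1⊕0⊕1⊕0⊕0⊕0⊕1⊕1 = 0
s8: b8⊕b9⊕b10⊕b11⊕b12⊕b13⊕b14⊕b15 = 0⊕0⊕0⊕0⊕0⊕0⊕1⊕1 = 0
Syndrome (s8...s1) = 0000 → position 0 (no error).

0000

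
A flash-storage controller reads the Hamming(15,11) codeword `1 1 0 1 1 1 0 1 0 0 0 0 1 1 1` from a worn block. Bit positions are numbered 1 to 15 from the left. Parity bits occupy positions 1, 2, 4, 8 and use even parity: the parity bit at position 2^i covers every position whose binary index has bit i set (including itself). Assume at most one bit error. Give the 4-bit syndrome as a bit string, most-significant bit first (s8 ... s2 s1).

s1: b1⊕b3⊕b5⊕b7⊕b9⊕b11⊕b13⊕b15 = 1⊕0⊕1⊕0⊕0⊕0⊕1⊕1 = 0
s2: b2⊕b3⊕b6⊕b7⊕b10⊕b11⊕b14⊕b15 = 1⊕0⊕1⊕0⊕0⊕0⊕1⊕1 = 0
s4: b4⊕b5⊕b6⊕b7⊕b12⊕b13⊕b14⊕b15 = 1⊕1⊕1⊕0⊕0⊕1⊕1⊕1 = 0
s8: b8⊕b9⊕b10⊕b11⊕b12⊕b13⊕b14⊕b15 = 1⊕0⊕0⊕0⊕0⊕1⊕1⊕1 = 0
Syndrome (s8...s1) = 0000 → position 0 (no error).

0000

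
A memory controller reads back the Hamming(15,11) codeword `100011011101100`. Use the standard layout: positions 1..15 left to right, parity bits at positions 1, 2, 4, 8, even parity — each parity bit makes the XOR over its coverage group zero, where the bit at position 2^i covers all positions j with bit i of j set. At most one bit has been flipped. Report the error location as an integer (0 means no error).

s1: b1⊕b3⊕b5⊕b7⊕b9⊕b11⊕b13⊕b15 = 1⊕0⊕1⊕0⊕1⊕0⊕1⊕0 = 0
s2: b2⊕b3⊕b6⊕b7⊕b10⊕b11⊕b14⊕b15 = 0⊕0⊕1⊕0⊕1⊕0⊕0⊕0 = 0
s4: b4⊕b5⊕b6⊕b7⊕b12⊕b13⊕b14⊕b15 = 0⊕1⊕1⊕0⊕1⊕1⊕0⊕0 = 0
s8: b8⊕b9⊕b10⊕b11⊕b12⊕b13⊕b14⊕b15 = 1⊕1⊕1⊕0⊕1⊕1⊕0⊕0 = 1
Syndrome (s8...s1) = 1000 → position 8.

8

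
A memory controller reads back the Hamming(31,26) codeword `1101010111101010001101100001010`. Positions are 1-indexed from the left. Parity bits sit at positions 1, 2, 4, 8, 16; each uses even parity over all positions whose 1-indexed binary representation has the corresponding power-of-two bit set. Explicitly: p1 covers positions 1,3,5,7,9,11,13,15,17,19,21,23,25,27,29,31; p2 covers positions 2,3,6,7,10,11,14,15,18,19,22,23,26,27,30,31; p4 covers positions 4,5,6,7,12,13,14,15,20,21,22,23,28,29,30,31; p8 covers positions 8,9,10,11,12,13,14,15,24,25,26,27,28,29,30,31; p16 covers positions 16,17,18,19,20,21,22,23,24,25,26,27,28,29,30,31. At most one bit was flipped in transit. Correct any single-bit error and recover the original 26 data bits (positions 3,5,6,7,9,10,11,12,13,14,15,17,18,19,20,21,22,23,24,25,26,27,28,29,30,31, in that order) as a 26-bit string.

s1: b1⊕b3⊕b5⊕b7⊕b9⊕b11⊕b13⊕b15⊕b17⊕b19⊕b21⊕b23⊕b25⊕b27⊕b29⊕b31 = 1⊕0⊕0⊕0⊕1⊕1⊕1⊕1⊕0⊕1⊕0⊕1⊕0⊕0⊕0⊕0 = 1
s2: b2⊕b3⊕b6⊕b7⊕b10⊕b11⊕b14⊕b15⊕b18⊕b19⊕b22⊕b23⊕b26⊕b27⊕b30⊕b31 = 1⊕0⊕1⊕0⊕1⊕1⊕0⊕1⊕0⊕1⊕1⊕1⊕0⊕0⊕1⊕0 = 1
s4: b4⊕b5⊕b6⊕b7⊕b12⊕b13⊕b14⊕b15⊕b20⊕b21⊕b22⊕b23⊕b28⊕b29⊕b30⊕b31 = 1⊕0⊕1⊕0⊕0⊕1⊕0⊕1⊕1⊕0⊕1⊕1⊕1⊕0⊕1⊕0 = 1
s8: b8⊕b9⊕b10⊕b11⊕b12⊕b13⊕b14⊕b15⊕b24⊕b25⊕b26⊕b27⊕b28⊕b29⊕b30⊕b31 = 1⊕1⊕1⊕1⊕0⊕1⊕0⊕1⊕0⊕0⊕0⊕0⊕1⊕0⊕1⊕0 = 0
s16: b16⊕b17⊕b18⊕b19⊕b20⊕b21⊕b22⊕b23⊕b24⊕b25⊕b26⊕b27⊕b28⊕b29⊕b30⊕b31 = 0⊕0⊕0⊕1⊕1⊕0⊕1⊕1⊕0⊕0⊕0⊕0⊕1⊕0⊕1⊕0 = 0
Syndrome (s16...s1) = 00111 → position 7.
Flip bit 7: corrected codeword = 1101011111101010001101100001010
Data bits at positions 3,5,6,7,9,10,11,12,13,14,15,17,18,19,20,21,22,23,24,25,26,27,28,29,30,31: 00111110101001101100001010

00111110101001101100001010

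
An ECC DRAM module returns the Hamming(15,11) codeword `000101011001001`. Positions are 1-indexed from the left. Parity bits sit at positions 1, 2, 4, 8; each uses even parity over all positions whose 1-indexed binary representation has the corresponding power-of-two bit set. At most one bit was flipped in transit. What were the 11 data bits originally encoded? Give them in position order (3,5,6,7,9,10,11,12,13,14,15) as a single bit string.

s1: b1⊕b3⊕b5⊕b7⊕b9⊕b11⊕b13⊕b15 = 0⊕0⊕0⊕0⊕1⊕0⊕0⊕1 = 0
s2: b2⊕b3⊕b6⊕b7⊕b10⊕b11⊕b14⊕b15 = 0⊕0⊕1⊕0⊕0⊕0⊕0⊕1 = 0
s4: b4⊕b5⊕b6⊕b7⊕b12⊕b13⊕b14⊕b15 = 1⊕0⊕1⊕0⊕1⊕0⊕0⊕1 = 0
s8: b8⊕b9⊕b10⊕b11⊕b12⊕b13⊕b14⊕b15 = 1⊕1⊕0⊕0⊕1⊕0⊕0⊕1 = 0
Syndrome (s8...s1) = 0000 → position 0 (no error).
No correction needed.
Data bits at positions 3,5,6,7,9,10,11,12,13,14,15: 00101001001

00101001001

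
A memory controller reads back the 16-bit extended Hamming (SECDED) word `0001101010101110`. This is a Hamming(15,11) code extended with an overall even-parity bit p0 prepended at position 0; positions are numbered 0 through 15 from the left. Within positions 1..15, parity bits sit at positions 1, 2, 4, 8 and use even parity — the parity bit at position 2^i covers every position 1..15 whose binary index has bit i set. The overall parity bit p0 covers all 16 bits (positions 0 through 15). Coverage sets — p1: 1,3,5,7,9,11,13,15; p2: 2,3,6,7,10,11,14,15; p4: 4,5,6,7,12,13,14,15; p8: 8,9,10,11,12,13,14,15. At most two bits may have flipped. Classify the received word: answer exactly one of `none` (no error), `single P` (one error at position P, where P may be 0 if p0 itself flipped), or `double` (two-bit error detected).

s1: b1⊕b3⊕b5⊕b7⊕b9⊕b11⊕b13⊕b15 = 0⊕1⊕0⊕0⊕0⊕0⊕1⊕0 = 0
s2: b2⊕b3⊕b6⊕b7⊕b10⊕b11⊕b14⊕b15 = 0⊕1⊕1⊕0⊕1⊕0⊕1⊕0 = 0
s4: b4⊕b5⊕b6⊕b7⊕b12⊕b13⊕b14⊕b15 = 1⊕0⊕1⊕0⊕1⊕1⊕1⊕0 = 1
s8: b8⊕b9⊕b10⊕b11⊕b12⊕b13⊕b14⊕b15 = 1⊕0⊕1⊕0⊕1⊕1⊕1⊕0 = 1
Syndrome (s8...s1) = 1100 → position 12.
Overall parity (XOR of all 16 bits, including p0): 0⊕0⊕0⊕1⊕1⊕0⊕1⊕0⊕1⊕0⊕1⊕0⊕1⊕1⊕1⊕0 = 0
Overall=0, syndrome position=12 → double-bit error detected (uncorrectable).

double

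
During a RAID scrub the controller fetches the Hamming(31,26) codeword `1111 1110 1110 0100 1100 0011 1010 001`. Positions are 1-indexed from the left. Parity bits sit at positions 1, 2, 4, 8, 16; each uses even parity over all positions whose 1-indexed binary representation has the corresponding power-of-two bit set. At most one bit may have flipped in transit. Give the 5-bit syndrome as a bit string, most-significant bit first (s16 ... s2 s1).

s1: b1⊕b3⊕b5⊕b7⊕b9⊕b11⊕b13⊕b15⊕b17⊕b19⊕b21⊕b23⊕b25⊕b27⊕b29⊕b31 = 1⊕1⊕1⊕1⊕1⊕1⊕0⊕0⊕1⊕0⊕0⊕1⊕1⊕1⊕0⊕1 = 1
s2: b2⊕b3⊕b6⊕b7⊕b10⊕b11⊕b14⊕b15⊕b18⊕b19⊕b22⊕b23⊕b26⊕b27⊕b30⊕b31 = 1⊕1⊕1⊕1⊕1⊕1⊕1⊕0⊕1⊕0⊕0⊕1⊕0⊕1⊕0⊕1 = 1
s4: b4⊕b5⊕b6⊕b7⊕b12⊕b13⊕b14⊕b15⊕b20⊕b21⊕b22⊕b23⊕b28⊕b29⊕b30⊕b31 = 1⊕1⊕1⊕1⊕0⊕0⊕1⊕0⊕0⊕0⊕0⊕1⊕0⊕0⊕0⊕1 = 1
s8: b8⊕b9⊕b10⊕b11⊕b12⊕b13⊕b14⊕b15⊕b24⊕b25⊕b26⊕b27⊕b28⊕b29⊕b30⊕b31 = 0⊕1⊕1⊕1⊕0⊕0⊕1⊕0⊕1⊕1⊕0⊕1⊕0⊕0⊕0⊕1 = 0
s16: b16⊕b17⊕b18⊕b19⊕b20⊕b21⊕b22⊕b23⊕b24⊕b25⊕b26⊕b27⊕b28⊕b29⊕b30⊕b31 = 0⊕1⊕1⊕0⊕0⊕0⊕0⊕1⊕1⊕1⊕0⊕1⊕0⊕0⊕0⊕1 = 1
Syndrome (s16...s1) = 10111 → position 23.

10111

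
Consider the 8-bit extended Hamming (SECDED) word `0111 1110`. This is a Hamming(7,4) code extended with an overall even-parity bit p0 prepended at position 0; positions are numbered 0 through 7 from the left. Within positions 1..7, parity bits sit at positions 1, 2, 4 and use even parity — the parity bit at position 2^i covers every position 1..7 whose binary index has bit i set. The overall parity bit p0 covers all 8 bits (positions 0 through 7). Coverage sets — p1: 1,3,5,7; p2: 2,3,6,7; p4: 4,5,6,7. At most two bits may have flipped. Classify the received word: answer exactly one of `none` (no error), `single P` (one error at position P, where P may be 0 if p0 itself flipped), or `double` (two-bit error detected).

double

s1: b1⊕b3⊕b5⊕b7 = 1⊕1⊕1⊕0 = 1
s2: b2⊕b3⊕b6⊕b7 = 1⊕1⊕1⊕0 = 1
s4: b4⊕b5⊕b6⊕b7 = 1⊕1⊕1⊕0 = 1
Syndrome (s4...s1) = 111 → position 7.
Overall parity (XOR of all 8 bits, including p0): 0⊕1⊕1⊕1⊕1⊕1⊕1⊕0 = 0
Overall=0, syndrome position=7 → double-bit error detected (uncorrectable).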